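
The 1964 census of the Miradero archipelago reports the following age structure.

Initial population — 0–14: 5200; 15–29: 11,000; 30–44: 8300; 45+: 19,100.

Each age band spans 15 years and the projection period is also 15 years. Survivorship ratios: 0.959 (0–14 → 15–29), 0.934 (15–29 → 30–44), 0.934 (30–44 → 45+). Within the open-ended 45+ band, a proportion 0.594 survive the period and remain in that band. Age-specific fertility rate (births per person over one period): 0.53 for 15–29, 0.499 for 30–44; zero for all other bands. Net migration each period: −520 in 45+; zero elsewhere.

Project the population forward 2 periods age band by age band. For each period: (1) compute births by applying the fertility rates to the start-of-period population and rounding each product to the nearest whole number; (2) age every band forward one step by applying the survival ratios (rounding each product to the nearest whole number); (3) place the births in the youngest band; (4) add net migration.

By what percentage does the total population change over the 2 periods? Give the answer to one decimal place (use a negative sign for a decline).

Let band 1 be 0–14 through band 4 = 45+.
Period 1:
Births: 11000 * 0.53 = 5830  |  8300 * 0.499 = 4142 ⇒ total 9972
Band 2: 5200 * 0.959 = 4987
Band 3: 11000 * 0.934 = 10274
Band 4: 8300 * 0.934 + 19100 * 0.594 = 7752 + 11345 = 19097
Net migration: Band 4 − 520 → 18577
Giving 9972 / 4987 / 10274 / 18577.
Period 2:
Births: 4987 * 0.53 = 2643  |  10274 * 0.499 = 5127 ⇒ total 7770
Band 2: 9972 * 0.959 = 9563
Band 3: 4987 * 0.934 = 4658
Band 4: 10274 * 0.934 + 18577 * 0.594 = 9596 + 11035 = 20631
Net migration: Band 4 − 520 → 20111
Giving 7770 / 9563 / 4658 / 20111.
Total: 43600 → 42102; change = -1498; percentage change = -3.4%

-3.4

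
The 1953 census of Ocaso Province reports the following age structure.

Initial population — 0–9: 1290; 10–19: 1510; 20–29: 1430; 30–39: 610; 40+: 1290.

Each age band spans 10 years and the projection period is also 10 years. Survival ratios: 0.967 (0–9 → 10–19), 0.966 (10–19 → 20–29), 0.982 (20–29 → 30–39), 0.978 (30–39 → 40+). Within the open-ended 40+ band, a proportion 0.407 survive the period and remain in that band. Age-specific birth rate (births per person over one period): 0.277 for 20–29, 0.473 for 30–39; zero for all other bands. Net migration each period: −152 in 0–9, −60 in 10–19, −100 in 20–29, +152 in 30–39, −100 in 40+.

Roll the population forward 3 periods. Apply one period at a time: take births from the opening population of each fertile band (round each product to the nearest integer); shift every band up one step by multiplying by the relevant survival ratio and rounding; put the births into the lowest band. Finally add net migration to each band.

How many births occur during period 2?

1112

[period 1]
Births: 1430 × 0.277 = 396, 610 × 0.473 = 289 → 685
10–19: 1290 × 0.967 = 1247
20–29: 1510 × 0.966 = 1459
30–39: 1430 × 0.982 = 1404
40+: 610 × 0.978 + 1290 × 0.407 = 597 + 525 = 1122
Net migration: 0–9 − 152 → 533; 10–19 − 60 → 1187; 20–29 − 100 → 1359; 30–39 + 152 → 1556; 40+ − 100 → 1022
End of period: [533, 1187, 1359, 1556, 1022]
[period 2]
Births: 1359 × 0.277 = 376, 1556 × 0.473 = 736 → 1112
10–19: 533 × 0.967 = 515
20–29: 1187 × 0.966 = 1147
30–39: 1359 × 0.982 = 1335
40+: 1556 × 0.978 + 1022 × 0.407 = 1522 + 416 = 1938
Net migration: 0–9 − 152 → 960; 10–19 − 60 → 455; 20–29 − 100 → 1047; 30–39 + 152 → 1487; 40+ − 100 → 1838
End of period: [960, 455, 1047, 1487, 1838]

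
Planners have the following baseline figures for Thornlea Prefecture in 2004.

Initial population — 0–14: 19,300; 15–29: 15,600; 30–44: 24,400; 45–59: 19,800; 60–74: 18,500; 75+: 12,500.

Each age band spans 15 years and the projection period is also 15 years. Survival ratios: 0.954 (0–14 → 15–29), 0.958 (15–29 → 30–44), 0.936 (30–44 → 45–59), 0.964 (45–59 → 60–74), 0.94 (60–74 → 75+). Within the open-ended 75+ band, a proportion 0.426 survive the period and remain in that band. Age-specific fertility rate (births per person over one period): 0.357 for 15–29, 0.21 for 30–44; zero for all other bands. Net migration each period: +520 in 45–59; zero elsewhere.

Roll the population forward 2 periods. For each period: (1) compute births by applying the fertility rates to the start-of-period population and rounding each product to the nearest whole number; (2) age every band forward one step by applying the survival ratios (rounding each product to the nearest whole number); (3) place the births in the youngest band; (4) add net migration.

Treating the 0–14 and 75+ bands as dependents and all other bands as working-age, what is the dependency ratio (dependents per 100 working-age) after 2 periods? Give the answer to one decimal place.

57.5

Call the bands 1 to 6, youngest first.
[period 1]
Births: 15600 * 0.357 = 5569  |  24400 * 0.21 = 5124 ⇒ total 10693
Band 2: 19300 * 0.954 = 18412
Band 3: 15600 * 0.958 = 14945
Band 4: 24400 * 0.936 = 22838
Band 5: 19800 * 0.964 = 19087
Band 6: 18500 * 0.94 + 12500 * 0.426 = 17390 + 5325 = 22715
Net migration: Band 4 + 520 → 23358
Population now: 0–14=10693, 15–29=18412, 30–44=14945, 45–59=23358, 60–74=19087, 75+=22715
[period 2]
Births: 18412 * 0.357 = 6573  |  14945 * 0.21 = 3138 ⇒ total 9711
Band 2: 10693 * 0.954 = 10201
Band 3: 18412 * 0.958 = 17639
Band 4: 14945 * 0.936 = 13989
Band 5: 23358 * 0.964 = 22517
Band 6: 19087 * 0.94 + 22715 * 0.426 = 17942 + 9677 = 27619
Net migration: Band 4 + 520 → 14509
Population now: 0–14=9711, 15–29=10201, 30–44=17639, 45–59=14509, 60–74=22517, 75+=27619
Dependents (band 0–14 + band 75+) = 9711 + 27619 = 37330; working-age = 64866; ratio = 37330/64866 × 100 = 57.5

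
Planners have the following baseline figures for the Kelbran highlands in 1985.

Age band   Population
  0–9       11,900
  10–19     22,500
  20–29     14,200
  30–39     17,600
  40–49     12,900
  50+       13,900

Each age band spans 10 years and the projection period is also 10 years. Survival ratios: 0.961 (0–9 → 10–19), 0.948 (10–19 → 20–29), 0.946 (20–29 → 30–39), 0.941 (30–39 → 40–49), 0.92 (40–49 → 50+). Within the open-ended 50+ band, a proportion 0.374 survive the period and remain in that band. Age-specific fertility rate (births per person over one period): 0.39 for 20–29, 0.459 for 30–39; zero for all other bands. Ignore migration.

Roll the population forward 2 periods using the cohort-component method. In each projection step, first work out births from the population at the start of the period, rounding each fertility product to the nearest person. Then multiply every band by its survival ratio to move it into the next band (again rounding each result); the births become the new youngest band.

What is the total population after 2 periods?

Let group 1 be 0–9 through group 6 = 50+.
— Period 1 —
Births: 14200 × 0.39 = 5538, 17600 × 0.459 = 8078 → 13616
Group 2: 11900 × 0.961 = 11436
Group 3: 22500 × 0.948 = 21330
Group 4: 14200 × 0.946 = 13433
Group 5: 17600 × 0.941 = 16562
Group 6: 12900 × 0.92 + 13900 × 0.374 = 11868 + 5199 = 17067
End of period: [13616, 11436, 21330, 13433, 16562, 17067]
— Period 2 —
Births: 21330 × 0.39 = 8319, 13433 × 0.459 = 6166 → 14485
Group 2: 13616 × 0.961 = 13085
Group 3: 11436 × 0.948 = 10841
Group 4: 21330 × 0.946 = 20178
Group 5: 13433 × 0.941 = 12640
Group 6: 16562 × 0.92 + 17067 × 0.374 = 15237 + 6383 = 21620
End of period: [14485, 13085, 10841, 20178, 12640, 21620]
Total after period 2: 14485 + 13085 + 10841 + 20178 + 12640 + 21620 = 92849

92849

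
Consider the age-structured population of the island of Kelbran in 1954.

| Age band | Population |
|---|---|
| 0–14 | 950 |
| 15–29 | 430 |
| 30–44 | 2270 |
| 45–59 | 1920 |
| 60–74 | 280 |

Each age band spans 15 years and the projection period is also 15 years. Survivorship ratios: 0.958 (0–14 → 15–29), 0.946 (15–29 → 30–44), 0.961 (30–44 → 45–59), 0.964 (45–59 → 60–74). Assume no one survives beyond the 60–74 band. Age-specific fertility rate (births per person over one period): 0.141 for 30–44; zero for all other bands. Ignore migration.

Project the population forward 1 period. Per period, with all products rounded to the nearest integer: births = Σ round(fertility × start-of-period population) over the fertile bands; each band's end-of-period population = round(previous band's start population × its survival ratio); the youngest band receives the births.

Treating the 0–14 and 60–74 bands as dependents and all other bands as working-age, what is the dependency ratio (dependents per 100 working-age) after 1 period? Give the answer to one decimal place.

62.1

Call the groups 1 to 5, youngest first.
Period 1.
Births: 2270 * 0.141 = 320
Group 2: 950 * 0.958 = 910
Group 3: 430 * 0.946 = 407
Group 4: 2270 * 0.961 = 2181
Group 5: 1920 * 0.964 = 1851
End of period: [320, 910, 407, 2181, 1851]
Dependents (band 0–14 + band 60–74) = 320 + 1851 = 2171; working-age = 3498; ratio = 2171/3498 × 100 = 62.1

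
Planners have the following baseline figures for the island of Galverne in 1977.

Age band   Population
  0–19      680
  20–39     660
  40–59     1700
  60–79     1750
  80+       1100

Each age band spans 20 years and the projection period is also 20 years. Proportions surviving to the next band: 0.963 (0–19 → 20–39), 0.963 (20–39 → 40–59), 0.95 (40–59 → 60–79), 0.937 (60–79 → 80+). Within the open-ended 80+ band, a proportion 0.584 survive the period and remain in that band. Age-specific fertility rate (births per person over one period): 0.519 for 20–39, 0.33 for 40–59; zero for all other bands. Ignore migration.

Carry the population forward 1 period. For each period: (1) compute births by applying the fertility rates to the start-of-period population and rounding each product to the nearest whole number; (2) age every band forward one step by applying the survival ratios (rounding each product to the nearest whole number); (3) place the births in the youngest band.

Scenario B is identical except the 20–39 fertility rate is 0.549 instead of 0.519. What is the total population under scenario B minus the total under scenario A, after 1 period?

After projecting period 1:
Births: 660 * 0.519 = 343, 1700 * 0.33 = 561 ⇒ total 904
20–39: 680 * 0.963 = 655
40–59: 660 * 0.963 = 636
60–79: 1700 * 0.95 = 1615
80+: 1750 * 0.937 + 1100 * 0.584 = 1640 + 642 = 2282
Population now: 0–19=904, 20–39=655, 40–59=636, 60–79=1615, 80+=2282
Scenario A total after 1 period: 6092
Scenario B projection —
After projecting period 1:
Births: 660 * 0.549 = 362, 1700 * 0.33 = 561 ⇒ total 923
20–39: 680 * 0.963 = 655
40–59: 660 * 0.963 = 636
60–79: 1700 * 0.95 = 1615
80+: 1750 * 0.937 + 1100 * 0.584 = 1640 + 642 = 2282
Population now: 0–19=923, 20–39=655, 40–59=636, 60–79=1615, 80+=2282
Scenario B total after 1 period: 6111
Difference B − A = 6111 − 6092 = 19

19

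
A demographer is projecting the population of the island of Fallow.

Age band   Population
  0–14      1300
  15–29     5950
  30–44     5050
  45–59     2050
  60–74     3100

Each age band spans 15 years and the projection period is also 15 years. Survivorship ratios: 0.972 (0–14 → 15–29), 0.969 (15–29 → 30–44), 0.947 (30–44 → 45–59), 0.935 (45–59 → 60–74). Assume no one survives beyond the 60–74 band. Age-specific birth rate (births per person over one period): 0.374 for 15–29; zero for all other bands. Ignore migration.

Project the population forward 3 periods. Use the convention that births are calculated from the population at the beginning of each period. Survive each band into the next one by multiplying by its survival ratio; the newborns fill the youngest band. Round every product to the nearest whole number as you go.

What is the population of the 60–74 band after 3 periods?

Call the groups 1 to 5, youngest first.
After projecting period 1:
Births: 5950 × 0.374 = 2225
Group 2: 1300 × 0.972 = 1264
Group 3: 5950 × 0.969 = 5766
Group 4: 5050 × 0.947 = 4782
Group 5: 2050 × 0.935 = 1917
Giving 2225 / 1264 / 5766 / 4782 / 1917.
After projecting period 2:
Births: 1264 × 0.374 = 473
Group 2: 2225 × 0.972 = 2163
Group 3: 1264 × 0.969 = 1225
Group 4: 5766 × 0.947 = 5460
Group 5: 4782 × 0.935 = 4471
Giving 473 / 2163 / 1225 / 5460 / 4471.
After projecting period 3:
Births: 2163 × 0.374 = 809
Group 2: 473 × 0.972 = 460
Group 3: 2163 × 0.969 = 2096
Group 4: 1225 × 0.947 = 1160
Group 5: 5460 × 0.935 = 5105
Giving 809 / 460 / 2096 / 1160 / 5105.

5105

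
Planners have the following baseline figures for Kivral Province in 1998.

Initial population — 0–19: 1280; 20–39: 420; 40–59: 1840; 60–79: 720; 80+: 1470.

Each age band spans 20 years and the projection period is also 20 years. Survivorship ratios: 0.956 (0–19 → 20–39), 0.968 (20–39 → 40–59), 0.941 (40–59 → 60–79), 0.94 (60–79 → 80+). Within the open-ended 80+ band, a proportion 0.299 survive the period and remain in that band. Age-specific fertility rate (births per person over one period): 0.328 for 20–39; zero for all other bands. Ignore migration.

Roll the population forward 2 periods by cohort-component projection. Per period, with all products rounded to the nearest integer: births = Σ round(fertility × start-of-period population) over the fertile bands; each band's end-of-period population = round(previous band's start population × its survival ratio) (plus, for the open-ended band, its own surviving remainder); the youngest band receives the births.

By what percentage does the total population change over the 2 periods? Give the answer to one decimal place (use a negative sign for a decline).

-29.1

Period 1.
Births: 420 * 0.328 = 138
20–39: 1280 * 0.956 = 1224
40–59: 420 * 0.968 = 407
60–79: 1840 * 0.941 = 1731
80+: 720 * 0.94 + 1470 * 0.299 = 677 + 440 = 1117
Population now: 0–19=138, 20–39=1224, 40–59=407, 60–79=1731, 80+=1117
Period 2.
Births: 1224 * 0.328 = 401
20–39: 138 * 0.956 = 132
40–59: 1224 * 0.968 = 1185
60–79: 407 * 0.941 = 383
80+: 1731 * 0.94 + 1117 * 0.299 = 1627 + 334 = 1961
Population now: 0–19=401, 20–39=132, 40–59=1185, 60–79=383, 80+=1961
Total: 5730 → 4062; change = -1668; percentage change = -29.1%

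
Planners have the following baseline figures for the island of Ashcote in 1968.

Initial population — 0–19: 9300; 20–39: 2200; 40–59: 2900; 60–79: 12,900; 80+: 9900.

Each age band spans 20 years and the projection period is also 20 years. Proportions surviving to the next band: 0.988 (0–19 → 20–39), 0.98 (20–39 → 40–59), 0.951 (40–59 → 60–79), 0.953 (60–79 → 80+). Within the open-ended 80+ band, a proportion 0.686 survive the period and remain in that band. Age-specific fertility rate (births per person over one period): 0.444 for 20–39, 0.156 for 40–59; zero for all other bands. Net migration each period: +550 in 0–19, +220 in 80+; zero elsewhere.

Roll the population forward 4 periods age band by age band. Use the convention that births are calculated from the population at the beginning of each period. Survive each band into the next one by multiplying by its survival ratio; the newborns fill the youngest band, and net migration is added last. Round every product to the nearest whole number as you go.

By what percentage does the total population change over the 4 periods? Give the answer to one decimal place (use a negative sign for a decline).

(Groups numbered youngest = 1 to oldest = 5.)
Period 1.
Births: 2200 × 0.444 = 977, 2900 × 0.156 = 452 → total 1429
Group 2: 9300 × 0.988 = 9188
Group 3: 2200 × 0.98 = 2156
Group 4: 2900 × 0.951 = 2758
Group 5: 12900 × 0.953 + 9900 × 0.686 = 12294 + 6791 = 19085
Net migration: Group 1 + 550 → 1979; Group 5 + 220 → 19305
Population now: 0–19=1979, 20–39=9188, 40–59=2156, 60–79=2758, 80+=19305
Period 2.
Births: 9188 × 0.444 = 4079, 2156 × 0.156 = 336 → total 4415
Group 2: 1979 × 0.988 = 1955
Group 3: 9188 × 0.98 = 9004
Group 4: 2156 × 0.951 = 2050
Group 5: 2758 × 0.953 + 19305 × 0.686 = 2628 + 13243 = 15871
Net migration: Group 1 + 550 → 4965; Group 5 + 220 → 16091
Population now: 0–19=4965, 20–39=1955, 40–59=9004, 60–79=2050, 80+=16091
Period 3.
Births: 1955 × 0.444 = 868, 9004 × 0.156 = 1405 → total 2273
Group 2: 4965 × 0.988 = 4905
Group 3: 1955 × 0.98 = 1916
Group 4: 9004 × 0.951 = 8563
Group 5: 2050 × 0.953 + 16091 × 0.686 = 1954 + 11038 = 12992
Net migration: Group 1 + 550 → 2823; Group 5 + 220 → 13212
Population now: 0–19=2823, 20–39=4905, 40–59=1916, 60–79=8563, 80+=13212
Period 4.
Births: 4905 × 0.444 = 2178, 1916 × 0.156 = 299 → total 2477
Group 2: 2823 × 0.988 = 2789
Group 3: 4905 × 0.98 = 4807
Group 4: 1916 × 0.951 = 1822
Group 5: 8563 × 0.953 + 13212 × 0.686 = 8161 + 9063 = 17224
Net migration: Group 1 + 550 → 3027; Group 5 + 220 → 17444
Population now: 0–19=3027, 20–39=2789, 40–59=4807, 60–79=1822, 80+=17444
Total: 37200 → 29889; change = -7311; percentage change = -19.7%

-19.7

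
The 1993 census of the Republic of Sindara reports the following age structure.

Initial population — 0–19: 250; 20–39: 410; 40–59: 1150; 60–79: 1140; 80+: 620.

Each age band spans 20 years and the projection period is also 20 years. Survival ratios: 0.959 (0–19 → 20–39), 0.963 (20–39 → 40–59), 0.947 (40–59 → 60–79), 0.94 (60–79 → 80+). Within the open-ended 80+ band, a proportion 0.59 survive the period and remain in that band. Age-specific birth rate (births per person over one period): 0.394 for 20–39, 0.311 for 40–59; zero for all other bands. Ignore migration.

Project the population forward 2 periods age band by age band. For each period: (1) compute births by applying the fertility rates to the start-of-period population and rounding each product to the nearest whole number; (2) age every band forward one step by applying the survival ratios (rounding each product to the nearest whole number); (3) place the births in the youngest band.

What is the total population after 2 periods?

(Bands numbered youngest = 1 to oldest = 5.)
Period 1.
Births: 410 × 0.394 = 162 ; 1150 × 0.311 = 358 ⇒ total 520
Band 2: 250 × 0.959 = 240
Band 3: 410 × 0.963 = 395
Band 4: 1150 × 0.947 = 1089
Band 5: 1140 × 0.94 + 620 × 0.59 = 1072 + 366 = 1438
End of period: [520, 240, 395, 1089, 1438]
Period 2.
Births: 240 × 0.394 = 95 ; 395 × 0.311 = 123 ⇒ total 218
Band 2: 520 × 0.959 = 499
Band 3: 240 × 0.963 = 231
Band 4: 395 × 0.947 = 374
Band 5: 1089 × 0.94 + 1438 × 0.59 = 1024 + 848 = 1872
End of period: [218, 499, 231, 374, 1872]
Total after period 2: 218 + 499 + 231 + 374 + 1872 = 3194

3194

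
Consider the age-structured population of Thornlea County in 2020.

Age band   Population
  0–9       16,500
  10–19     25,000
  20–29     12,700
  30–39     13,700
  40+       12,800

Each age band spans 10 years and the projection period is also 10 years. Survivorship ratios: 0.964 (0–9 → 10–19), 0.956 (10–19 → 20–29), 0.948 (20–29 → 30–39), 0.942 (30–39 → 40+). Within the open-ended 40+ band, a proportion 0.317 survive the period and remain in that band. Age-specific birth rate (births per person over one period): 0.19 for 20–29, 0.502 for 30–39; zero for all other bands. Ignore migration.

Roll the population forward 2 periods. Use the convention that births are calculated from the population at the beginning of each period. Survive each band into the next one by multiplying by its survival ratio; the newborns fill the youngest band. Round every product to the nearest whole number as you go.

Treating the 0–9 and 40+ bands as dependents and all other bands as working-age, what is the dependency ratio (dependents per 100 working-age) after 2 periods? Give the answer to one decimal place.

58.3

Call the groups 1 to 5, youngest first.
Period 1:
Births: 12700 × 0.19 = 2413  |  13700 × 0.502 = 6877 → total 9290
Group 2: 16500 × 0.964 = 15906
Group 3: 25000 × 0.956 = 23900
Group 4: 12700 × 0.948 = 12040
Group 5: 13700 × 0.942 + 12800 × 0.317 = 12905 + 4058 = 16963
Population now: 0–9=9290, 10–19=15906, 20–29=23900, 30–39=12040, 40+=16963
Period 2:
Births: 23900 × 0.19 = 4541  |  12040 × 0.502 = 6044 → total 10585
Group 2: 9290 × 0.964 = 8956
Group 3: 15906 × 0.956 = 15206
Group 4: 23900 × 0.948 = 22657
Group 5: 12040 × 0.942 + 16963 × 0.317 = 11342 + 5377 = 16719
Population now: 0–9=10585, 10–19=8956, 20–29=15206, 30–39=22657, 40+=16719
Dependents (band 0–9 + band 40+) = 10585 + 16719 = 27304; working-age = 46819; ratio = 27304/46819 × 100 = 58.3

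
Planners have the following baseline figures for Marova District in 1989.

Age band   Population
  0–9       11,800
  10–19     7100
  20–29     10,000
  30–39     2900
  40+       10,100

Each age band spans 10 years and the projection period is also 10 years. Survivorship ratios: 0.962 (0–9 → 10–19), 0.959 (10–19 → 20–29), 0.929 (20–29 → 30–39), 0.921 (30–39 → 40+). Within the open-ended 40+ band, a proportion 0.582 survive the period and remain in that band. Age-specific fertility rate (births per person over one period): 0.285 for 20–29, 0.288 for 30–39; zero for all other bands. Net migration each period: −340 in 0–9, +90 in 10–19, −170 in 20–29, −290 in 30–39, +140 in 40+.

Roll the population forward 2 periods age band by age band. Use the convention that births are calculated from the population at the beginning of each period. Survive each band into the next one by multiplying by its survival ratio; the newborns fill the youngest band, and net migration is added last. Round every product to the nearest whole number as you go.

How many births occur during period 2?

Let band 1 be 0–9 through band 5 = 40+.
[period 1]
Births: 10000 × 0.285 = 2850, 2900 × 0.288 = 835 → total 3685
Band 2: 11800 × 0.962 = 11352
Band 3: 7100 × 0.959 = 6809
Band 4: 10000 × 0.929 = 9290
Band 5: 2900 × 0.921 + 10100 × 0.582 = 2671 + 5878 = 8549
Net migration: Band 1 − 340 → 3345; Band 2 + 90 → 11442; Band 3 − 170 → 6639; Band 4 − 290 → 9000; Band 5 + 140 → 8689
Population now: 0–9=3345, 10–19=11442, 20–29=6639, 30–39=9000, 40+=8689
[period 2]
Births: 6639 × 0.285 = 1892, 9000 × 0.288 = 2592 → total 4484
Band 2: 3345 × 0.962 = 3218
Band 3: 11442 × 0.959 = 10973
Band 4: 6639 × 0.929 = 6168
Band 5: 9000 × 0.921 + 8689 × 0.582 = 8289 + 5057 = 13346
Net migration: Band 1 − 340 → 4144; Band 2 + 90 → 3308; Band 3 − 170 → 10803; Band 4 − 290 → 5878; Band 5 + 140 → 13486
Population now: 0–9=4144, 10–19=3308, 20–29=10803, 30–39=5878, 40+=13486

4484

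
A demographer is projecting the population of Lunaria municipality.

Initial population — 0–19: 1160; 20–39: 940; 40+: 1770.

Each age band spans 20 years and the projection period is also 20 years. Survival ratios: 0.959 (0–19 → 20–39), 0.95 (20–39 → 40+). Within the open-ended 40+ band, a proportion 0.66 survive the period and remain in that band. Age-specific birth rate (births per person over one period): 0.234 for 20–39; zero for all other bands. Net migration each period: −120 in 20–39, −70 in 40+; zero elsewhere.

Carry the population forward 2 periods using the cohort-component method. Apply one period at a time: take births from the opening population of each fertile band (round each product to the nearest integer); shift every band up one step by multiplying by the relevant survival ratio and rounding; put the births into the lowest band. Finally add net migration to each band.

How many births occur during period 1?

220

Numbering the bands 1..3 from youngest to oldest:
Period 1.
Births: 940 × 0.234 = 220
Band 2: 1160 × 0.959 = 1112
Band 3: 940 × 0.95 + 1770 × 0.66 = 893 + 1168 = 2061
Net migration: Band 2 − 120 → 992; Band 3 − 70 → 1991
→ [220, 992, 1991]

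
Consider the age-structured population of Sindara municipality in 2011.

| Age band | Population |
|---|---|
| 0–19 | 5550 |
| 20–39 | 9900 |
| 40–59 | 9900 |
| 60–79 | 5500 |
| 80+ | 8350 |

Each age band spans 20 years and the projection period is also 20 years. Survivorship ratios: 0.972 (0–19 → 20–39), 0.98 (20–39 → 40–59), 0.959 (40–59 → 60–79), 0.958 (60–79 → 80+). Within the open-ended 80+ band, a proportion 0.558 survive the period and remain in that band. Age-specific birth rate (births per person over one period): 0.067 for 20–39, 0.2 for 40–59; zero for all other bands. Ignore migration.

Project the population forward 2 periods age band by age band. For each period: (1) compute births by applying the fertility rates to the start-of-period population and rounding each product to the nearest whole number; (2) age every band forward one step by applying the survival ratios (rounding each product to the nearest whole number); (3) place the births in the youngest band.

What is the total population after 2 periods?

34096

— Period 1 —
Births: 9900 × 0.067 = 663 ; 9900 × 0.2 = 1980 — total 2643
20–39: 5550 × 0.972 = 5395
40–59: 9900 × 0.98 = 9702
60–79: 9900 × 0.959 = 9494
80+: 5500 × 0.958 + 8350 × 0.558 = 5269 + 4659 = 9928
Population now: 0–19=2643, 20–39=5395, 40–59=9702, 60–79=9494, 80+=9928
— Period 2 —
Births: 5395 × 0.067 = 361 ; 9702 × 0.2 = 1940 — total 2301
20–39: 2643 × 0.972 = 2569
40–59: 5395 × 0.98 = 5287
60–79: 9702 × 0.959 = 9304
80+: 9494 × 0.958 + 9928 × 0.558 = 9095 + 5540 = 14635
Population now: 0–19=2301, 20–39=2569, 40–59=5287, 60–79=9304, 80+=14635
Total after period 2: 2301 + 2569 + 5287 + 9304 + 14635 = 34096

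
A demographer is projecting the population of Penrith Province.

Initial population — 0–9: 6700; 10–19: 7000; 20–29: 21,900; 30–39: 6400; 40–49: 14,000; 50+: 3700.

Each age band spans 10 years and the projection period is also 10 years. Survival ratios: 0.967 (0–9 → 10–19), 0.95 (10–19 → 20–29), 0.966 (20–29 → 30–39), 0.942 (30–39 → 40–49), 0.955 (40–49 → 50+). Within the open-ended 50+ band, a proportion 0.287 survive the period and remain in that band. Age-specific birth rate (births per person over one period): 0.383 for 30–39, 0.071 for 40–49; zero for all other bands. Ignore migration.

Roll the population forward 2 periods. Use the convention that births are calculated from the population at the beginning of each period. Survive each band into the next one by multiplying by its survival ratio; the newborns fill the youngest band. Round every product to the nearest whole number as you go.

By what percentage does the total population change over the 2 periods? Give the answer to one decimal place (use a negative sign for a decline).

-9.1

[period 1]
Births: 6400 × 0.383 = 2451 ; 14000 × 0.071 = 994 — total 3445
10–19: 6700 × 0.967 = 6479
20–29: 7000 × 0.95 = 6650
30–39: 21900 × 0.966 = 21155
40–49: 6400 × 0.942 = 6029
50+: 14000 × 0.955 + 3700 × 0.287 = 13370 + 1062 = 14432
End of period: [3445, 6479, 6650, 21155, 6029, 14432]
[period 2]
Births: 21155 × 0.383 = 8102 ; 6029 × 0.071 = 428 — total 8530
10–19: 3445 × 0.967 = 3331
20–29: 6479 × 0.95 = 6155
30–39: 6650 × 0.966 = 6424
40–49: 21155 × 0.942 = 19928
50+: 6029 × 0.955 + 14432 × 0.287 = 5758 + 4142 = 9900
End of period: [8530, 3331, 6155, 6424, 19928, 9900]
Total: 59700 → 54268; change = -5432; percentage change = -9.1%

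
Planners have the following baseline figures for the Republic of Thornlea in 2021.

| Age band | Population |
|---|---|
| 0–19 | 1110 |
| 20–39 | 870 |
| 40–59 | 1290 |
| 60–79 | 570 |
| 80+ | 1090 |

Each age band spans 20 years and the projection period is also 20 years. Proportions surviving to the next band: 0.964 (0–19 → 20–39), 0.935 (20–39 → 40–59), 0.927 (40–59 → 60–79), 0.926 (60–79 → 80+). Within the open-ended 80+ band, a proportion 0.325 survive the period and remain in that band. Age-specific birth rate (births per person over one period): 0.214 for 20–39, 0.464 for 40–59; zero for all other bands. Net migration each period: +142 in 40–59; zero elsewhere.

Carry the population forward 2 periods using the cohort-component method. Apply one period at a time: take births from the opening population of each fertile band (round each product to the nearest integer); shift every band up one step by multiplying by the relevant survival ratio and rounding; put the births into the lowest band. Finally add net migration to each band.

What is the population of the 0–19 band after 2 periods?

(Bands numbered youngest = 1 to oldest = 5.)
Period 1.
Births: 870 × 0.214 = 186 ; 1290 × 0.464 = 599 → total 785
Band 2: 1110 × 0.964 = 1070
Band 3: 870 × 0.935 = 813
Band 4: 1290 × 0.927 = 1196
Band 5: 570 × 0.926 + 1090 × 0.325 = 528 + 354 = 882
Net migration: Band 3 + 142 → 955
Population now: 0–19=785, 20–39=1070, 40–59=955, 60–79=1196, 80+=882
Period 2.
Births: 1070 × 0.214 = 229 ; 955 × 0.464 = 443 → total 672
Band 2: 785 × 0.964 = 757
Band 3: 1070 × 0.935 = 1000
Band 4: 955 × 0.927 = 885
Band 5: 1196 × 0.926 + 882 × 0.325 = 1107 + 287 = 1394
Net migration: Band 3 + 142 → 1142
Population now: 0–19=672, 20–39=757, 40–59=1142, 60–79=885, 80+=1394

672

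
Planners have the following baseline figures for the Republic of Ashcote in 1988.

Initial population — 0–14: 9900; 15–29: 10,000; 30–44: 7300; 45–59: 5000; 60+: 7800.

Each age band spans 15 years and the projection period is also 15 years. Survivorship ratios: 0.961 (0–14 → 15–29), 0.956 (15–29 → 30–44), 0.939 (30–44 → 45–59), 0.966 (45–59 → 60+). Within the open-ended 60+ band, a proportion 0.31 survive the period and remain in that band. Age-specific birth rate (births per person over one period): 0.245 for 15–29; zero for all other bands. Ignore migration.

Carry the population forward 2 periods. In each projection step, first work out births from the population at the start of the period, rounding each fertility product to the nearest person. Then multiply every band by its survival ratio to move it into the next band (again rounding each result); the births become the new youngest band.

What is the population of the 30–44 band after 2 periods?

(Bands numbered youngest = 1 to oldest = 5.)
Period 1.
Births: 10000 * 0.245 = 2450
Band 2: 9900 * 0.961 = 9514
Band 3: 10000 * 0.956 = 9560
Band 4: 7300 * 0.939 = 6855
Band 5: 5000 * 0.966 + 7800 * 0.31 = 4830 + 2418 = 7248
End of period: [2450, 9514, 9560, 6855, 7248]
Period 2.
Births: 9514 * 0.245 = 2331
Band 2: 2450 * 0.961 = 2354
Band 3: 9514 * 0.956 = 9095
Band 4: 9560 * 0.939 = 8977
Band 5: 6855 * 0.966 + 7248 * 0.31 = 6622 + 2247 = 8869
End of period: [2331, 2354, 9095, 8977, 8869]

9095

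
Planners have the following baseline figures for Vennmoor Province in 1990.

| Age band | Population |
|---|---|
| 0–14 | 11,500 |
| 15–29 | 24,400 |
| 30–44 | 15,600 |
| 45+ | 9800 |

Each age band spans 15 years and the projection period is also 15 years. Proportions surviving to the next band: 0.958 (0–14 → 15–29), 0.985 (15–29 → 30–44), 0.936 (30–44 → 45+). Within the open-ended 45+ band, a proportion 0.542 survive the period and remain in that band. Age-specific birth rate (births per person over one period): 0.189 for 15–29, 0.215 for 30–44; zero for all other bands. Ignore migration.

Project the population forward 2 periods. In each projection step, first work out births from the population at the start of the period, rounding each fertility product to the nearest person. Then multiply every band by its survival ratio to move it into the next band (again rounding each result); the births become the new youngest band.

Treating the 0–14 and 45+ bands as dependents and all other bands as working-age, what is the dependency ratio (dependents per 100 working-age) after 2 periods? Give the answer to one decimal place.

219.3

Let band 1 be 0–14 through band 4 = 45+.
— Period 1 —
Births: 24400 * 0.189 = 4612 ; 15600 * 0.215 = 3354 — total 7966
Band 2: 11500 * 0.958 = 11017
Band 3: 24400 * 0.985 = 24034
Band 4: 15600 * 0.936 + 9800 * 0.542 = 14602 + 5312 = 19914
Giving 7966 / 11017 / 24034 / 19914.
— Period 2 —
Births: 11017 * 0.189 = 2082 ; 24034 * 0.215 = 5167 — total 7249
Band 2: 7966 * 0.958 = 7631
Band 3: 11017 * 0.985 = 10852
Band 4: 24034 * 0.936 + 19914 * 0.542 = 22496 + 10793 = 33289
Giving 7249 / 7631 / 10852 / 33289.
Dependents (band 0–14 + band 45+) = 7249 + 33289 = 40538; working-age = 18483; ratio = 40538/18483 × 100 = 219.3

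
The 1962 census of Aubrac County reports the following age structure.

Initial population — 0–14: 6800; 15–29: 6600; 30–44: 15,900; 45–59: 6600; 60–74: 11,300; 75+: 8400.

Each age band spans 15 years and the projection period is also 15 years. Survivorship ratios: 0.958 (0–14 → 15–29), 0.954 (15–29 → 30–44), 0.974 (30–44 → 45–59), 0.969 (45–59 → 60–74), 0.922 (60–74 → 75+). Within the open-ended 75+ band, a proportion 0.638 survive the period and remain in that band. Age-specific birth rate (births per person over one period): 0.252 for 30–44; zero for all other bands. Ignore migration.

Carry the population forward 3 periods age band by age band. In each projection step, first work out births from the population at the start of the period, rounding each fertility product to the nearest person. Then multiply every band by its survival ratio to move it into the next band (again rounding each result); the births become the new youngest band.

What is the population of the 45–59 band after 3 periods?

6052

Numbering the groups 1..6 from youngest to oldest:
After projecting period 1:
Births: 15900 × 0.252 = 4007
Group 2: 6800 × 0.958 = 6514
Group 3: 6600 × 0.954 = 6296
Group 4: 15900 × 0.974 = 15487
Group 5: 6600 × 0.969 = 6395
Group 6: 11300 × 0.922 + 8400 × 0.638 = 10419 + 5359 = 15778
Giving 4007 / 6514 / 6296 / 15487 / 6395 / 15778.
After projecting period 2:
Births: 6296 × 0.252 = 1587
Group 2: 4007 × 0.958 = 3839
Group 3: 6514 × 0.954 = 6214
Group 4: 6296 × 0.974 = 6132
Group 5: 15487 × 0.969 = 15007
Group 6: 6395 × 0.922 + 15778 × 0.638 = 5896 + 10066 = 15962
Giving 1587 / 3839 / 6214 / 6132 / 15007 / 15962.
After projecting period 3:
Births: 6214 × 0.252 = 1566
Group 2: 1587 × 0.958 = 1520
Group 3: 3839 × 0.954 = 3662
Group 4: 6214 × 0.974 = 6052
Group 5: 6132 × 0.969 = 5942
Group 6: 15007 × 0.922 + 15962 × 0.638 = 13836 + 10184 = 24020
Giving 1566 / 1520 / 3662 / 6052 / 5942 / 24020.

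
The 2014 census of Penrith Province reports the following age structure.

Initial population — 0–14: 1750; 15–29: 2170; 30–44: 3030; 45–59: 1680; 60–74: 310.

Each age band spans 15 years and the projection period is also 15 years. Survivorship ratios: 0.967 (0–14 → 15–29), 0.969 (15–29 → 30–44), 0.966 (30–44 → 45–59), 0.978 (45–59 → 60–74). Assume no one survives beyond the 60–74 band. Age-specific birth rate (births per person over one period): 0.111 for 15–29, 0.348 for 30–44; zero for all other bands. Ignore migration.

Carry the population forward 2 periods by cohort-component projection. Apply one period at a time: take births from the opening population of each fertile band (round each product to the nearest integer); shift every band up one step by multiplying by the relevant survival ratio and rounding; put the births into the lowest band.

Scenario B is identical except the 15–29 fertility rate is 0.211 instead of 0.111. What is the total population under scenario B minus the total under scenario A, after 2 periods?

379

Period 1.
Births: 2170 * 0.111 = 241 ; 3030 * 0.348 = 1054 → 1295
15–29: 1750 * 0.967 = 1692
30–44: 2170 * 0.969 = 2103
45–59: 3030 * 0.966 = 2927
60–74: 1680 * 0.978 = 1643
→ [1295, 1692, 2103, 2927, 1643]
Period 2.
Births: 1692 * 0.111 = 188 ; 2103 * 0.348 = 732 → 920
15–29: 1295 * 0.967 = 1252
30–44: 1692 * 0.969 = 1640
45–59: 2103 * 0.966 = 2031
60–74: 2927 * 0.978 = 2863
→ [920, 1252, 1640, 2031, 2863]
Scenario A total after 2 periods: 8706
Scenario B projection —
Period 1.
Births: 2170 * 0.211 = 458 ; 3030 * 0.348 = 1054 → 1512
15–29: 1750 * 0.967 = 1692
30–44: 2170 * 0.969 = 2103
45–59: 3030 * 0.966 = 2927
60–74: 1680 * 0.978 = 1643
→ [1512, 1692, 2103, 2927, 1643]
Period 2.
Births: 1692 * 0.211 = 357 ; 2103 * 0.348 = 732 → 1089
15–29: 1512 * 0.967 = 1462
30–44: 1692 * 0.969 = 1640
45–59: 2103 * 0.966 = 2031
60–74: 2927 * 0.978 = 2863
→ [1089, 1462, 1640, 2031, 2863]
Scenario B total after 2 periods: 9085
Difference B − A = 9085 − 8706 = 379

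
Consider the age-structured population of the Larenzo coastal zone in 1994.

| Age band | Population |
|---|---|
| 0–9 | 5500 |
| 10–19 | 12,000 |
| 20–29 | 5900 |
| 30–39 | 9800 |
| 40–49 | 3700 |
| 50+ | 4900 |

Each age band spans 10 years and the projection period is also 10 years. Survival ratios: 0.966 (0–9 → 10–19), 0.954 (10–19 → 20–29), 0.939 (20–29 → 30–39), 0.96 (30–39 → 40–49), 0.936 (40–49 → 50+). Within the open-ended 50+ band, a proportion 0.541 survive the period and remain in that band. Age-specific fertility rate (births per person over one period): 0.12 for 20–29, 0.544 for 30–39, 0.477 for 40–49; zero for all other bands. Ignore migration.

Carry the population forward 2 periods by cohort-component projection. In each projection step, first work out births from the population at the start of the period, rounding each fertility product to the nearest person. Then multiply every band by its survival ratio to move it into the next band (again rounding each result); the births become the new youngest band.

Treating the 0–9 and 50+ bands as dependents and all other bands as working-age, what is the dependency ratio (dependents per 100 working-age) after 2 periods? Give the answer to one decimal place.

[period 1]
Births: 5900 × 0.12 = 708 ; 9800 × 0.544 = 5331 ; 3700 × 0.477 = 1765 → 7804
10–19: 5500 × 0.966 = 5313
20–29: 12000 × 0.954 = 11448
30–39: 5900 × 0.939 = 5540
40–49: 9800 × 0.96 = 9408
50+: 3700 × 0.936 + 4900 × 0.541 = 3463 + 2651 = 6114
→ [7804, 5313, 11448, 5540, 9408, 6114]
[period 2]
Births: 11448 × 0.12 = 1374 ; 5540 × 0.544 = 3014 ; 9408 × 0.477 = 4488 → 8876
10–19: 7804 × 0.966 = 7539
20–29: 5313 × 0.954 = 5069
30–39: 11448 × 0.939 = 10750
40–49: 5540 × 0.96 = 5318
50+: 9408 × 0.936 + 6114 × 0.541 = 8806 + 3308 = 12114
→ [8876, 7539, 5069, 10750, 5318, 12114]
Dependents (band 0–9 + band 50+) = 8876 + 12114 = 20990; working-age = 28676; ratio = 20990/28676 × 100 = 73.2

73.2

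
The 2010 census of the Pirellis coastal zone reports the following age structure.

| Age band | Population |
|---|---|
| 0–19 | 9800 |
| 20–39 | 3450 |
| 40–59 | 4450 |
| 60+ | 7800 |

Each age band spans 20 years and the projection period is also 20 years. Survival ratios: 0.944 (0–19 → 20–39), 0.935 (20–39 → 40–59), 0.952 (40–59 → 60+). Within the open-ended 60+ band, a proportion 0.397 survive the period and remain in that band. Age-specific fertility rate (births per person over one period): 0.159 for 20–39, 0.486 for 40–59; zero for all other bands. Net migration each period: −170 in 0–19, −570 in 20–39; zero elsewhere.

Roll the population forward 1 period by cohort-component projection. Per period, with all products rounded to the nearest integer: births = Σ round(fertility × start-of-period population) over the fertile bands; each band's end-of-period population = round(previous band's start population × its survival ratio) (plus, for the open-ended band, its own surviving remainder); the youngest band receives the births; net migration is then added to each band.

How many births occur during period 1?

(Groups numbered youngest = 1 to oldest = 4.)
[period 1]
Births: 3450 × 0.159 = 549, 4450 × 0.486 = 2163 → total 2712
Group 2: 9800 × 0.944 = 9251
Group 3: 3450 × 0.935 = 3226
Group 4: 4450 × 0.952 + 7800 × 0.397 = 4236 + 3097 = 7333
Net migration: Group 1 − 170 → 2542; Group 2 − 570 → 8681
→ [2542, 8681, 3226, 7333]

2712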